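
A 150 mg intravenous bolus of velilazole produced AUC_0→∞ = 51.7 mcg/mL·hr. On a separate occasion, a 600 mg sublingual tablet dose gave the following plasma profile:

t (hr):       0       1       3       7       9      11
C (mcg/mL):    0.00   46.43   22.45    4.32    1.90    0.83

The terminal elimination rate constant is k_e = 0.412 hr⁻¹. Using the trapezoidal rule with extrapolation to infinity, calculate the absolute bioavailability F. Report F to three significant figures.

Trapezoidal AUC_0→11 (sublingual tablet):
  [0→1]: (0.00+46.43)/2 × 1 = 23.215
  [1→3]: (46.43+22.45)/2 × 2 = 68.88
  [3→7]: (22.45+4.32)/2 × 4 = 53.54
  [7→9]: (4.32+1.90)/2 × 2 = 6.22
  [9→11]: (1.90+0.83)/2 × 2 = 2.73
  Sum = 154.585 mcg/mL·hr
Tail: C_last/k_e = 0.83/0.412 = 2.015
AUC_0→∞ (sublingual tablet) = 154.585 + 2.015 = 156.6 mcg/mL·hr
F = (AUC_ev/D_ev)/(AUC_iv/D_iv) = (156.6/600)/(51.7/150) = 0.261/0.344667 = 0.7573

F = 0.757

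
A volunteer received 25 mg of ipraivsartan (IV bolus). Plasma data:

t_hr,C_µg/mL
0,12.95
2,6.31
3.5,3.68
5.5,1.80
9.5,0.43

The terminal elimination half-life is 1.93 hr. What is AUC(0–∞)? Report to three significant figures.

AUC = 37.9 µg/mL·hr

Trapezoidal AUC_0→9.5:
  [0→2]: (12.95+6.31)/2 × 2 = 19.26
  [2→3.5]: (6.31+3.68)/2 × 1.5 = 7.4925
  [3.5→5.5]: (3.68+1.80)/2 × 2 = 5.48
  [5.5→9.5]: (1.80+0.43)/2 × 4 = 4.46
  Sum = 36.6925 µg/mL·hr
k_e = ln2 / t½ = 0.693147 / 1.93 = 0.3591 hr^-1
Extrapolated tail: C_last / k_e = 0.43 / 0.3591 = 1.197
AUC_0→∞ = 36.6925 + 1.197 = 37.8895 µg/mL·hr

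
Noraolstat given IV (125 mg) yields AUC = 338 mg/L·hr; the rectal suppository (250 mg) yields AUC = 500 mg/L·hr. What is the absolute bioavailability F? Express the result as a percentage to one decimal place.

F = 74.0%

F = (AUC_ev / D_ev) / (AUC_iv / D_iv)
  = (500/250) / (338/125)
  = 2 / 2.704 = 0.7396
  = 73.96%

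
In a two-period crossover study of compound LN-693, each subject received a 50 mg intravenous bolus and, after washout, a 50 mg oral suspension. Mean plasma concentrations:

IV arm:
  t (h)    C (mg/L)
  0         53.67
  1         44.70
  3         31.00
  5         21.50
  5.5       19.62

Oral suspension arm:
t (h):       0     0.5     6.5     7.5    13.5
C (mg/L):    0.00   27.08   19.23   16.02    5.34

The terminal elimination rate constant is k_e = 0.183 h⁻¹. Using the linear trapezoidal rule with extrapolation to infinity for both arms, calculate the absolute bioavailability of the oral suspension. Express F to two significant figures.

F = 0.87

Trapezoidal AUC_0→5.5 (IV):
  [0→1]: (53.67+44.70)/2 × 1 = 49.185
  [1→3]: (44.70+31.00)/2 × 2 = 75.7
  [3→5]: (31.00+21.50)/2 × 2 = 52.5
  [5→5.5]: (21.50+19.62)/2 × 0.5 = 10.28
  Sum = 187.665 mg/L·h
IV tail: 19.62/0.183 = 107.213; AUC_iv,0→∞ = 187.665 + 107.213 = 294.878 mg/L·h
Trapezoidal AUC_0→13.5 (oral suspension):
  [0→0.5]: (0.00+27.08)/2 × 0.5 = 6.77
  [0.5→6.5]: (27.08+19.23)/2 × 6 = 138.93
  [6.5→7.5]: (19.23+16.02)/2 × 1 = 17.625
  [7.5→13.5]: (16.02+5.34)/2 × 6 = 64.08
  Sum = 227.405 mg/L·h
oral suspension tail: 5.34/0.183 = 29.180; AUC_ev,0→∞ = 227.405 + 29.180 = 256.585 mg/L·h
F = (AUC_ev/D_ev)/(AUC_iv/D_iv) = (256.585/50)/(294.878/50) = 5.1317/5.89756 = 0.8701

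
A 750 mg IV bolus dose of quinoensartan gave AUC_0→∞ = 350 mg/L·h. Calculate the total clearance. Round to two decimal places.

CL = Dose_iv / AUC_0→∞
   = 750 / 350 = 2.14286 L/h

CL = 2.14 L/h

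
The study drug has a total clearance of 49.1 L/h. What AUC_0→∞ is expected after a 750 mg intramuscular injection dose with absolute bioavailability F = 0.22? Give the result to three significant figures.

AUC = 3.36 mg/L·h

AUC_0→∞ = F × Dose / CL
        = 0.22 × 750 / 49.1 = 3.36049 mg/L·h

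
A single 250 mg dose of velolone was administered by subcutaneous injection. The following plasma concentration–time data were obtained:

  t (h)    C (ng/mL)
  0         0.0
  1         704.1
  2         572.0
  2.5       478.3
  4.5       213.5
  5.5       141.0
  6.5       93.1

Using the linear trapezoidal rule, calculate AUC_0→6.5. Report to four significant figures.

AUC = 2239 ng/mL·h

Trapezoidal AUC_0→6.5:
  [0→1]: (0.0+704.1)/2 × 1 = 352.05
  [1→2]: (704.1+572.0)/2 × 1 = 638.05
  [2→2.5]: (572.0+478.3)/2 × 0.5 = 262.575
  [2.5→4.5]: (478.3+213.5)/2 × 2 = 691.8
  [4.5→5.5]: (213.5+141.0)/2 × 1 = 177.25
  [5.5→6.5]: (141.0+93.1)/2 × 1 = 117.05
  Sum = 2238.775 ng/mL·h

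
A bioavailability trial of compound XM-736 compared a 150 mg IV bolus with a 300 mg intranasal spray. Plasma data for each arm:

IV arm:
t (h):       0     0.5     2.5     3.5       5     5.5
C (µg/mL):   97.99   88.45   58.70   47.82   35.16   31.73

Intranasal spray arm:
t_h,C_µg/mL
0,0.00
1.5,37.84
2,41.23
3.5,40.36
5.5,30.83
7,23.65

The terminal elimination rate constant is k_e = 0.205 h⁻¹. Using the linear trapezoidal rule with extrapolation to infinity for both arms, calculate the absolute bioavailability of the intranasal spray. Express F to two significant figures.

Trapezoidal AUC_0→5.5 (IV):
  [0→0.5]: (97.99+88.45)/2 × 0.5 = 46.61
  [0.5→2.5]: (88.45+58.70)/2 × 2 = 147.15
  [2.5→3.5]: (58.70+47.82)/2 × 1 = 53.26
  [3.5→5]: (47.82+35.16)/2 × 1.5 = 62.235
  [5→5.5]: (35.16+31.73)/2 × 0.5 = 16.7225
  Sum = 325.9775 µg/mL·h
IV tail: 31.73/0.205 = 154.780; AUC_iv,0→∞ = 325.9775 + 154.780 = 480.7575 µg/mL·h
Trapezoidal AUC_0→7 (intranasal spray):
  [0→1.5]: (0.00+37.84)/2 × 1.5 = 28.38
  [1.5→2]: (37.84+41.23)/2 × 0.5 = 19.7675
  [2→3.5]: (41.23+40.36)/2 × 1.5 = 61.1925
  [3.5→5.5]: (40.36+30.83)/2 × 2 = 71.19
  [5.5→7]: (30.83+23.65)/2 × 1.5 = 40.86
  Sum = 221.39 µg/mL·h
intranasal spray tail: 23.65/0.205 = 115.366; AUC_ev,0→∞ = 221.39 + 115.366 = 336.756 µg/mL·h
F = (AUC_ev/D_ev)/(AUC_iv/D_iv) = (336.756/300)/(480.7575/150) = 1.12252/3.20505 = 0.3502

F = 0.35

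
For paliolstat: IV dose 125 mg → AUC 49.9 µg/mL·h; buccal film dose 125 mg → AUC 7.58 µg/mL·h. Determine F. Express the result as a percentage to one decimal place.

F = 15.2%

F = (AUC_ev / D_ev) / (AUC_iv / D_iv)
  = (7.58/125) / (49.9/125)
  = 0.06064 / 0.3992 = 0.1519
  = 15.19%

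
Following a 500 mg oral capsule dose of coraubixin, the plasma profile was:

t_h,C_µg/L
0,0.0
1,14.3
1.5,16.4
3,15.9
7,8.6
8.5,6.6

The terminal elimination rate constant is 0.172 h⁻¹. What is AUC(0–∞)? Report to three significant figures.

Trapezoidal AUC_0→8.5:
  [0→1]: (0.0+14.3)/2 × 1 = 7.15
  [1→1.5]: (14.3+16.4)/2 × 0.5 = 7.675
  [1.5→3]: (16.4+15.9)/2 × 1.5 = 24.225
  [3→7]: (15.9+8.6)/2 × 4 = 49.0
  [7→8.5]: (8.6+6.6)/2 × 1.5 = 11.4
  Sum = 99.45 µg/L·h
Extrapolated tail: C_last / k_e = 6.6 / 0.172 = 38.372
AUC_0→∞ = 99.45 + 38.372 = 137.822 µg/L·h

AUC = 138 µg/L·h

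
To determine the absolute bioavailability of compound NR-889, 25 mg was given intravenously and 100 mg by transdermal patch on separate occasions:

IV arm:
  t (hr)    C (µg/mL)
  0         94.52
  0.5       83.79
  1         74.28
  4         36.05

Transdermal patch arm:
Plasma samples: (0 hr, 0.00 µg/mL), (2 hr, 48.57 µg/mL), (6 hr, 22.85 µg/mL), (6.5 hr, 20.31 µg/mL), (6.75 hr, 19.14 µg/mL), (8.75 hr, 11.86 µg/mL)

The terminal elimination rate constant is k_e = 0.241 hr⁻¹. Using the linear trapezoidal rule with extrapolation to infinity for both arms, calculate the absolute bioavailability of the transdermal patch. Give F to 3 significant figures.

F = 0.180

Trapezoidal AUC_0→4 (IV):
  [0→0.5]: (94.52+83.79)/2 × 0.5 = 44.5775
  [0.5→1]: (83.79+74.28)/2 × 0.5 = 39.5175
  [1→4]: (74.28+36.05)/2 × 3 = 165.495
  Sum = 249.59 µg/mL·hr
IV tail: 36.05/0.241 = 149.585; AUC_iv,0→∞ = 249.59 + 149.585 = 399.175 µg/mL·hr
Trapezoidal AUC_0→8.75 (transdermal patch):
  [0→2]: (0.00+48.57)/2 × 2 = 48.57
  [2→6]: (48.57+22.85)/2 × 4 = 142.84
  [6→6.5]: (22.85+20.31)/2 × 0.5 = 10.79
  [6.5→6.75]: (20.31+19.14)/2 × 0.25 = 4.93125
  [6.75→8.75]: (19.14+11.86)/2 × 2 = 31.0
  Sum = 238.13125 µg/mL·hr
transdermal patch tail: 11.86/0.241 = 49.212; AUC_ev,0→∞ = 238.13125 + 49.212 = 287.34325 µg/mL·hr
F = (AUC_ev/D_ev)/(AUC_iv/D_iv) = (287.34325/100)/(399.175/25) = 2.8734325/15.967 = 0.1800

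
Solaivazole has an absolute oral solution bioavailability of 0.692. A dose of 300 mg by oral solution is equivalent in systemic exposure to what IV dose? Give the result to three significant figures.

D_iv = 208 mg

Systemic exposure from an extravascular dose = F × D_ev, so the equivalent IV dose is F × D_ev.
D_iv = F × D_ev = 0.692 × 300 = 207.6 mg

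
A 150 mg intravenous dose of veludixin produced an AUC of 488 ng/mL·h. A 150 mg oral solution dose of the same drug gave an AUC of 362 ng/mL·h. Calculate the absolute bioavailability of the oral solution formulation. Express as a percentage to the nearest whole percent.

F = 74%

F = (AUC_ev / D_ev) / (AUC_iv / D_iv)
  = (362/150) / (488/150)
  = 2.41333 / 3.25333 = 0.7418
  = 74.18%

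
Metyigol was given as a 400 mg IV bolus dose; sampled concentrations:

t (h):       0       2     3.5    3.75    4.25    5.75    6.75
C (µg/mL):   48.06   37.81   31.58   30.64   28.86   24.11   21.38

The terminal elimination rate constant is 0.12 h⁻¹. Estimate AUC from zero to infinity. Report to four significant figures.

Trapezoidal AUC_0→6.75:
  [0→2]: (48.06+37.81)/2 × 2 = 85.87
  [2→3.5]: (37.81+31.58)/2 × 1.5 = 52.0425
  [3.5→3.75]: (31.58+30.64)/2 × 0.25 = 7.7775
  [3.75→4.25]: (30.64+28.86)/2 × 0.5 = 14.875
  [4.25→5.75]: (28.86+24.11)/2 × 1.5 = 39.7275
  [5.75→6.75]: (24.11+21.38)/2 × 1 = 22.745
  Sum = 223.0375 µg/mL·h
Extrapolated tail: C_last / k_e = 21.38 / 0.12 = 178.167
AUC_0→∞ = 223.0375 + 178.167 = 401.2045 µg/mL·h

AUC = 401.2 µg/mL·h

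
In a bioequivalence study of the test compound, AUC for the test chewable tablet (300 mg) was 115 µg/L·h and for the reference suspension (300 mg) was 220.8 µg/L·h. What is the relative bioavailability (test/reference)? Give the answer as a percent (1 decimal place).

F_rel = 52.1%

F_rel = (AUC_test/D_test) / (AUC_ref/D_ref)
      = (115/300) / (220.8/300)
      = 0.383333 / 0.736 = 0.5208 = 52.08%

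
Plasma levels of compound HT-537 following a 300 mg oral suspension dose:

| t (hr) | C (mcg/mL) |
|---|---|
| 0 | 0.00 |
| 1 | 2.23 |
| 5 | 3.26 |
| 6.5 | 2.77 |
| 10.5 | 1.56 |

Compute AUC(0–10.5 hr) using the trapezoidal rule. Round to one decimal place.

Trapezoidal AUC_0→10.5:
  [0→1]: (0.00+2.23)/2 × 1 = 1.115
  [1→5]: (2.23+3.26)/2 × 4 = 10.98
  [5→6.5]: (3.26+2.77)/2 × 1.5 = 4.5225
  [6.5→10.5]: (2.77+1.56)/2 × 4 = 8.66
  Sum = 25.2775 mcg/mL·hr

AUC = 25.3 mcg/mL·hr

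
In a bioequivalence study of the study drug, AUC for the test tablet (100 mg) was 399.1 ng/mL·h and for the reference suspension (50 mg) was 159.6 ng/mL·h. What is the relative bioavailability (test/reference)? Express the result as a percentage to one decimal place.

F_rel = (AUC_test/D_test) / (AUC_ref/D_ref)
      = (399.1/100) / (159.6/50)
      = 3.991 / 3.192 = 1.2503 = 125.03%

F_rel = 125.0%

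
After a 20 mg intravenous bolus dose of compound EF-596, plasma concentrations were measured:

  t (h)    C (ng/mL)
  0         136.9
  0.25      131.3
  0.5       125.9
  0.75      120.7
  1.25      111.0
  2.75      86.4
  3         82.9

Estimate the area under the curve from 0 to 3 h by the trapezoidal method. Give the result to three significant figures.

Trapezoidal AUC_0→3:
  [0→0.25]: (136.9+131.3)/2 × 0.25 = 33.525
  [0.25→0.5]: (131.3+125.9)/2 × 0.25 = 32.15
  [0.5→0.75]: (125.9+120.7)/2 × 0.25 = 30.825
  [0.75→1.25]: (120.7+111.0)/2 × 0.5 = 57.925
  [1.25→2.75]: (111.0+86.4)/2 × 1.5 = 148.05
  [2.75→3]: (86.4+82.9)/2 × 0.25 = 21.1625
  Sum = 323.6375 ng/mL·h

AUC = 324 ng/mL·h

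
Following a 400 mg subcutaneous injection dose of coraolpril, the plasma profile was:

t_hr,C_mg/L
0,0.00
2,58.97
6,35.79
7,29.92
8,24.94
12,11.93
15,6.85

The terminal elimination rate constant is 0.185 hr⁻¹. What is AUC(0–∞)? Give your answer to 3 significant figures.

Trapezoidal AUC_0→15:
  [0→2]: (0.00+58.97)/2 × 2 = 58.97
  [2→6]: (58.97+35.79)/2 × 4 = 189.52
  [6→7]: (35.79+29.92)/2 × 1 = 32.855
  [7→8]: (29.92+24.94)/2 × 1 = 27.43
  [8→12]: (24.94+11.93)/2 × 4 = 73.74
  [12→15]: (11.93+6.85)/2 × 3 = 28.17
  Sum = 410.685 mg/L·hr
Extrapolated tail: C_last / k_e = 6.85 / 0.185 = 37.027
AUC_0→∞ = 410.685 + 37.027 = 447.712 mg/L·hr

AUC = 448 mg/L·hr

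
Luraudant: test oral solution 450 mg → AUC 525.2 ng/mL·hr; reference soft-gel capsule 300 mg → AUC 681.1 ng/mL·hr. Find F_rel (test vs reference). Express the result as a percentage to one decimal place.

F_rel = 51.4%

F_rel = (AUC_test/D_test) / (AUC_ref/D_ref)
      = (525.2/450) / (681.1/300)
      = 1.16711 / 2.27033 = 0.5141 = 51.41%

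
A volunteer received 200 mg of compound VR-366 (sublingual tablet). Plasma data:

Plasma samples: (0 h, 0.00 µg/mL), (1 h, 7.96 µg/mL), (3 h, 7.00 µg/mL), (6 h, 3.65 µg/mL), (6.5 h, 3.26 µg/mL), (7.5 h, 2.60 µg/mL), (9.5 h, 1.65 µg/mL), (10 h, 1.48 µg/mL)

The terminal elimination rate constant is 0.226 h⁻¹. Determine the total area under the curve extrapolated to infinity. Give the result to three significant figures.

Trapezoidal AUC_0→10:
  [0→1]: (0.00+7.96)/2 × 1 = 3.98
  [1→3]: (7.96+7.00)/2 × 2 = 14.96
  [3→6]: (7.00+3.65)/2 × 3 = 15.975
  [6→6.5]: (3.65+3.26)/2 × 0.5 = 1.7275
  [6.5→7.5]: (3.26+2.60)/2 × 1 = 2.93
  [7.5→9.5]: (2.60+1.65)/2 × 2 = 4.25
  [9.5→10]: (1.65+1.48)/2 × 0.5 = 0.7825
  Sum = 44.605 µg/mL·h
Extrapolated tail: C_last / k_e = 1.48 / 0.226 = 6.549
AUC_0→∞ = 44.605 + 6.549 = 51.154 µg/mL·h

AUC = 51.2 µg/mL·h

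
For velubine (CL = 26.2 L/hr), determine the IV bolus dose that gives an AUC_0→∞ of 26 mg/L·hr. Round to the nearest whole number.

Dose_iv = CL × AUC_0→∞
     = 26.2 × 26 = 681.2 mg

Dose = 681 mg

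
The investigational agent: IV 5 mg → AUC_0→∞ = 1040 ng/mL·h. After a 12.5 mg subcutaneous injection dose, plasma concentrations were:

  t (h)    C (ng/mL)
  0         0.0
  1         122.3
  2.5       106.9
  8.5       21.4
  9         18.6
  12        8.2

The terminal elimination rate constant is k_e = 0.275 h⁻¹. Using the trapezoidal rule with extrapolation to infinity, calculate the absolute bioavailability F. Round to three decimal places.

Trapezoidal AUC_0→12 (subcutaneous injection):
  [0→1]: (0.0+122.3)/2 × 1 = 61.15
  [1→2.5]: (122.3+106.9)/2 × 1.5 = 171.9
  [2.5→8.5]: (106.9+21.4)/2 × 6 = 384.9
  [8.5→9]: (21.4+18.6)/2 × 0.5 = 10.0
  [9→12]: (18.6+8.2)/2 × 3 = 40.2
  Sum = 668.15 ng/mL·h
Tail: C_last/k_e = 8.2/0.275 = 29.818
AUC_0→∞ (subcutaneous injection) = 668.15 + 29.818 = 697.968 ng/mL·h
F = (AUC_ev/D_ev)/(AUC_iv/D_iv) = (697.968/12.5)/(1040/5) = 55.83744/208 = 0.2684

F = 0.268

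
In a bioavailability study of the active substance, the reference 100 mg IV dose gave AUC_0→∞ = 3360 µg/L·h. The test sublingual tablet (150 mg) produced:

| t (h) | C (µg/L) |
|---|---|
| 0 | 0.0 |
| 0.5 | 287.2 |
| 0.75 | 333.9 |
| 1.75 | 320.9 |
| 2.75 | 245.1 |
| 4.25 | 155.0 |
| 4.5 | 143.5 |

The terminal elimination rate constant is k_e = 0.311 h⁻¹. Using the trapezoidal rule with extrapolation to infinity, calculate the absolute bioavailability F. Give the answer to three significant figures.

Trapezoidal AUC_0→4.5 (sublingual tablet):
  [0→0.5]: (0.0+287.2)/2 × 0.5 = 71.8
  [0.5→0.75]: (287.2+333.9)/2 × 0.25 = 77.6375
  [0.75→1.75]: (333.9+320.9)/2 × 1 = 327.4
  [1.75→2.75]: (320.9+245.1)/2 × 1 = 283.0
  [2.75→4.25]: (245.1+155.0)/2 × 1.5 = 300.075
  [4.25→4.5]: (155.0+143.5)/2 × 0.25 = 37.3125
  Sum = 1097.225 µg/L·h
Tail: C_last/k_e = 143.5/0.311 = 461.415
AUC_0→∞ (sublingual tablet) = 1097.225 + 461.415 = 1558.64 µg/L·h
F = (AUC_ev/D_ev)/(AUC_iv/D_iv) = (1558.64/150)/(3360/100) = 10.3909/33.6 = 0.3093

F = 0.309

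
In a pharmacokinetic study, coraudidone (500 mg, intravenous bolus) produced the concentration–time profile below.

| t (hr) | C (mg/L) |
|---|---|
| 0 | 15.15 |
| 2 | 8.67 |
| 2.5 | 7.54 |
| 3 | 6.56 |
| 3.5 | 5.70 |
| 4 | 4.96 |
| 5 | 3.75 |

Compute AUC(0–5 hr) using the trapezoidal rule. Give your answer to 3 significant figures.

AUC = 41.5 mg/L·hr

Trapezoidal AUC_0→5:
  [0→2]: (15.15+8.67)/2 × 2 = 23.82
  [2→2.5]: (8.67+7.54)/2 × 0.5 = 4.0525
  [2.5→3]: (7.54+6.56)/2 × 0.5 = 3.525
  [3→3.5]: (6.56+5.70)/2 × 0.5 = 3.065
  [3.5→4]: (5.70+4.96)/2 × 0.5 = 2.665
  [4→5]: (4.96+3.75)/2 × 1 = 4.355
  Sum = 41.4825 mg/L·hr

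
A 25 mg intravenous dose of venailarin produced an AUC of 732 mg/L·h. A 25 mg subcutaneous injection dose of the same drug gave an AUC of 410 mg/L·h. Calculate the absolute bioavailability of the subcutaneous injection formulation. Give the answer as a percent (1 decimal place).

F = (AUC_ev / D_ev) / (AUC_iv / D_iv)
  = (410/25) / (732/25)
  = 16.4 / 29.28 = 0.5601
  = 56.01%

F = 56.0%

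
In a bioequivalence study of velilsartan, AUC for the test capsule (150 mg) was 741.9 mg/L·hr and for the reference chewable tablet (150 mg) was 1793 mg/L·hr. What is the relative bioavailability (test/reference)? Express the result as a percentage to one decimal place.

F_rel = 41.4%

F_rel = (AUC_test/D_test) / (AUC_ref/D_ref)
      = (741.9/150) / (1793/150)
      = 4.946 / 11.9533 = 0.4138 = 41.38%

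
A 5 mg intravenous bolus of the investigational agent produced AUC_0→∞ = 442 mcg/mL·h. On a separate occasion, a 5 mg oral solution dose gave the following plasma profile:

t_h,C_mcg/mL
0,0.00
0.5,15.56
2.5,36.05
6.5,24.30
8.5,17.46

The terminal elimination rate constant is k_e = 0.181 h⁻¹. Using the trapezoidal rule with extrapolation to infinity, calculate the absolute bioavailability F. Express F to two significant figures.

Trapezoidal AUC_0→8.5 (oral solution):
  [0→0.5]: (0.00+15.56)/2 × 0.5 = 3.89
  [0.5→2.5]: (15.56+36.05)/2 × 2 = 51.61
  [2.5→6.5]: (36.05+24.30)/2 × 4 = 120.7
  [6.5→8.5]: (24.30+17.46)/2 × 2 = 41.76
  Sum = 217.96 mcg/mL·h
Tail: C_last/k_e = 17.46/0.181 = 96.464
AUC_0→∞ (oral solution) = 217.96 + 96.464 = 314.424 mcg/mL·h
F = (AUC_ev/D_ev)/(AUC_iv/D_iv) = (314.424/5)/(442/5) = 62.8848/88.4 = 0.7114

F = 0.71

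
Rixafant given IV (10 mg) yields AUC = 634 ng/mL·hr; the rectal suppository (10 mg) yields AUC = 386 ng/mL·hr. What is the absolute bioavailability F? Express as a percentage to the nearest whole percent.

F = 61%

F = (AUC_ev / D_ev) / (AUC_iv / D_iv)
  = (386/10) / (634/10)
  = 38.6 / 63.4 = 0.6088
  = 60.88%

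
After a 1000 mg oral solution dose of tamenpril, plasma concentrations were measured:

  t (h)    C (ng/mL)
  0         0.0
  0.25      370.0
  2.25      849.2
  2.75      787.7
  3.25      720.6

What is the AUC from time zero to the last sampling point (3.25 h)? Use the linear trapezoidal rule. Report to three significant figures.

AUC = 2050 ng/mL·h

Trapezoidal AUC_0→3.25:
  [0→0.25]: (0.0+370.0)/2 × 0.25 = 46.25
  [0.25→2.25]: (370.0+849.2)/2 × 2 = 1219.2
  [2.25→2.75]: (849.2+787.7)/2 × 0.5 = 409.225
  [2.75→3.25]: (787.7+720.6)/2 × 0.5 = 377.075
  Sum = 2051.75 ng/mL·h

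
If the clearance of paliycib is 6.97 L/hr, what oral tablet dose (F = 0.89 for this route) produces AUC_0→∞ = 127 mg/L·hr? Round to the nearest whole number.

Dose = 995 mg

Dose = CL × AUC_0→∞ / F
     = 6.97 × 127 / 0.89 = 994.596 mg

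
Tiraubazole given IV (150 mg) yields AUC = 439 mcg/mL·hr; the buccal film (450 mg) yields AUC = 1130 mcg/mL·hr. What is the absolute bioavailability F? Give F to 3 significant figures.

F = (AUC_ev / D_ev) / (AUC_iv / D_iv)
  = (1130/450) / (439/150)
  = 2.51111 / 2.92667 = 0.8580

F = 0.858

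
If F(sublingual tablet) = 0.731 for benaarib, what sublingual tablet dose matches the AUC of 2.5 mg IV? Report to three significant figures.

D_sublingual = 3.42 mg

For equal systemic exposure: F × D_ev = D_iv
D_ev = D_iv / F = 2.5 / 0.731 = 3.41997 mg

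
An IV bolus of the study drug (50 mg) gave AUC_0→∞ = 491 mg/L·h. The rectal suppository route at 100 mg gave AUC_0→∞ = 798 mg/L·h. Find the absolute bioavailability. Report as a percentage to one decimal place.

F = 81.3%

F = (AUC_ev / D_ev) / (AUC_iv / D_iv)
  = (798/100) / (491/50)
  = 7.98 / 9.82 = 0.8126
  = 81.26%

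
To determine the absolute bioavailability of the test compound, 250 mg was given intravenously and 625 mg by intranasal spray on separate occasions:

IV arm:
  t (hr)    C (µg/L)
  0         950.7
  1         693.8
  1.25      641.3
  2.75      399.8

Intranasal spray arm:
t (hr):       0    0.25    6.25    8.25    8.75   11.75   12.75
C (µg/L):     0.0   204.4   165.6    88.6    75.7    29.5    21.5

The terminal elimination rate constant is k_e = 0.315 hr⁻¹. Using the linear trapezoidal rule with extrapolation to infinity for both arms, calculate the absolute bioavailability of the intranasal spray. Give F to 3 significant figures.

F = 0.221

Trapezoidal AUC_0→2.75 (IV):
  [0→1]: (950.7+693.8)/2 × 1 = 822.25
  [1→1.25]: (693.8+641.3)/2 × 0.25 = 166.8875
  [1.25→2.75]: (641.3+399.8)/2 × 1.5 = 780.825
  Sum = 1769.9625 µg/L·hr
IV tail: 399.8/0.315 = 1269.206; AUC_iv,0→∞ = 1769.9625 + 1269.206 = 3039.1685 µg/L·hr
Trapezoidal AUC_0→12.75 (intranasal spray):
  [0→0.25]: (0.0+204.4)/2 × 0.25 = 25.55
  [0.25→6.25]: (204.4+165.6)/2 × 6 = 1110.0
  [6.25→8.25]: (165.6+88.6)/2 × 2 = 254.2
  [8.25→8.75]: (88.6+75.7)/2 × 0.5 = 41.075
  [8.75→11.75]: (75.7+29.5)/2 × 3 = 157.8
  [11.75→12.75]: (29.5+21.5)/2 × 1 = 25.5
  Sum = 1614.125 µg/L·hr
intranasal spray tail: 21.5/0.315 = 68.254; AUC_ev,0→∞ = 1614.125 + 68.254 = 1682.379 µg/L·hr
F = (AUC_ev/D_ev)/(AUC_iv/D_iv) = (1682.379/625)/(3039.1685/250) = 2.6918064/12.156674 = 0.2214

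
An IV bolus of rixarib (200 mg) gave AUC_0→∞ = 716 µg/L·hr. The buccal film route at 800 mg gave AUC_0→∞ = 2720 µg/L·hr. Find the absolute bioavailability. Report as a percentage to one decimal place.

F = 95.0%

F = (AUC_ev / D_ev) / (AUC_iv / D_iv)
  = (2720/800) / (716/200)
  = 3.4 / 3.58 = 0.9497
  = 94.97%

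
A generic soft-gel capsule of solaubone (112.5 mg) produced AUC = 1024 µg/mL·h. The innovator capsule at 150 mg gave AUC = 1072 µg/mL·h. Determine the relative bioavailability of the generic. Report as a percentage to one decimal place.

F_rel = (AUC_test/D_test) / (AUC_ref/D_ref)
      = (1024/112.5) / (1072/150)
      = 9.10222 / 7.14667 = 1.2736 = 127.36%

F_rel = 127.4%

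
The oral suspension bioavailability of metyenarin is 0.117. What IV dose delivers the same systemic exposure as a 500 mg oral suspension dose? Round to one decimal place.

D_iv = 58.5 mg

Systemic exposure from an extravascular dose = F × D_ev, so the equivalent IV dose is F × D_ev.
D_iv = F × D_ev = 0.117 × 500 = 58.5 mg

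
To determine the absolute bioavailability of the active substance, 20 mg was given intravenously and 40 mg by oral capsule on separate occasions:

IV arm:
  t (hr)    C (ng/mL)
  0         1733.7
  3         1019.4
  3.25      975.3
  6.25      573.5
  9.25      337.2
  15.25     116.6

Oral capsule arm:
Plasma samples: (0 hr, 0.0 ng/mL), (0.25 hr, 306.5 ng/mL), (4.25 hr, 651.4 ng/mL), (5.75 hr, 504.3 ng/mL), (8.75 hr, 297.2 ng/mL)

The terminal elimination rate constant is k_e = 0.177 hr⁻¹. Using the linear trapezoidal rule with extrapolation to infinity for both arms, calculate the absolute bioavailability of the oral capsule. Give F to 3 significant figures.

Trapezoidal AUC_0→15.25 (IV):
  [0→3]: (1733.7+1019.4)/2 × 3 = 4129.65
  [3→3.25]: (1019.4+975.3)/2 × 0.25 = 249.3375
  [3.25→6.25]: (975.3+573.5)/2 × 3 = 2323.2
  [6.25→9.25]: (573.5+337.2)/2 × 3 = 1366.05
  [9.25→15.25]: (337.2+116.6)/2 × 6 = 1361.4
  Sum = 9429.6375 ng/mL·hr
IV tail: 116.6/0.177 = 658.757; AUC_iv,0→∞ = 9429.6375 + 658.757 = 10088.3945 ng/mL·hr
Trapezoidal AUC_0→8.75 (oral capsule):
  [0→0.25]: (0.0+306.5)/2 × 0.25 = 38.3125
  [0.25→4.25]: (306.5+651.4)/2 × 4 = 1915.8
  [4.25→5.75]: (651.4+504.3)/2 × 1.5 = 866.775
  [5.75→8.75]: (504.3+297.2)/2 × 3 = 1202.25
  Sum = 4023.1375 ng/mL·hr
oral capsule tail: 297.2/0.177 = 1679.096; AUC_ev,0→∞ = 4023.1375 + 1679.096 = 5702.2335 ng/mL·hr
F = (AUC_ev/D_ev)/(AUC_iv/D_iv) = (5702.2335/40)/(10088.3945/20) = 142.556/504.42 = 0.2826

F = 0.283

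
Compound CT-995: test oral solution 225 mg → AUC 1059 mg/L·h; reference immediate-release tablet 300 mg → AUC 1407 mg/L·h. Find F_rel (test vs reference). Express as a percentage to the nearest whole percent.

F_rel = (AUC_test/D_test) / (AUC_ref/D_ref)
      = (1059/225) / (1407/300)
      = 4.70667 / 4.69 = 1.0036 = 100.36%

F_rel = 100%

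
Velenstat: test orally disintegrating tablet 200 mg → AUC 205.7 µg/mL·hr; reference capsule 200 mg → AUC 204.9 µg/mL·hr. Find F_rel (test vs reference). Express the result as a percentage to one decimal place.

F_rel = (AUC_test/D_test) / (AUC_ref/D_ref)
      = (205.7/200) / (204.9/200)
      = 1.0285 / 1.0245 = 1.0039 = 100.39%

F_rel = 100.4%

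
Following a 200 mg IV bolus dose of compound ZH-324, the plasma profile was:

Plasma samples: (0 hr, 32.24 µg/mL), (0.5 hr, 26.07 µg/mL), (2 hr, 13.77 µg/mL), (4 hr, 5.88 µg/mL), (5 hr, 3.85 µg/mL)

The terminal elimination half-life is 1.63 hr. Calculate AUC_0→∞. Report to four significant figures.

Trapezoidal AUC_0→5:
  [0→0.5]: (32.24+26.07)/2 × 0.5 = 14.5775
  [0.5→2]: (26.07+13.77)/2 × 1.5 = 29.88
  [2→4]: (13.77+5.88)/2 × 2 = 19.65
  [4→5]: (5.88+3.85)/2 × 1 = 4.865
  Sum = 68.9725 µg/mL·hr
k_e = ln2 / t½ = 0.693147 / 1.63 = 0.4252 hr^-1
Extrapolated tail: C_last / k_e = 3.85 / 0.4252 = 9.055
AUC_0→∞ = 68.9725 + 9.055 = 78.0275 µg/mL·hr

AUC = 78.03 µg/mL·hr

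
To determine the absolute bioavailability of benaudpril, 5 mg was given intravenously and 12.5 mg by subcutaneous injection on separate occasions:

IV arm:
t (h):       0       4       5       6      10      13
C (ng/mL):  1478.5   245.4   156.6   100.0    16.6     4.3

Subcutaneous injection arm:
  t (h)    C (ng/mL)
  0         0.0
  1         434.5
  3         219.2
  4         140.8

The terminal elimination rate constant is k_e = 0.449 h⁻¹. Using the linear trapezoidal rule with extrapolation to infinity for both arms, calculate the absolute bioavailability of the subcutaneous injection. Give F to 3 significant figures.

Trapezoidal AUC_0→13 (IV):
  [0→4]: (1478.5+245.4)/2 × 4 = 3447.8
  [4→5]: (245.4+156.6)/2 × 1 = 201.0
  [5→6]: (156.6+100.0)/2 × 1 = 128.3
  [6→10]: (100.0+16.6)/2 × 4 = 233.2
  [10→13]: (16.6+4.3)/2 × 3 = 31.35
  Sum = 4041.65 ng/mL·h
IV tail: 4.3/0.449 = 9.577; AUC_iv,0→∞ = 4041.65 + 9.577 = 4051.227 ng/mL·h
Trapezoidal AUC_0→4 (subcutaneous injection):
  [0→1]: (0.0+434.5)/2 × 1 = 217.25
  [1→3]: (434.5+219.2)/2 × 2 = 653.7
  [3→4]: (219.2+140.8)/2 × 1 = 180.0
  Sum = 1050.95 ng/mL·h
subcutaneous injection tail: 140.8/0.449 = 313.586; AUC_ev,0→∞ = 1050.95 + 313.586 = 1364.536 ng/mL·h
F = (AUC_ev/D_ev)/(AUC_iv/D_iv) = (1364.536/12.5)/(4051.227/5) = 109.16288/810.2454 = 0.1347

F = 0.135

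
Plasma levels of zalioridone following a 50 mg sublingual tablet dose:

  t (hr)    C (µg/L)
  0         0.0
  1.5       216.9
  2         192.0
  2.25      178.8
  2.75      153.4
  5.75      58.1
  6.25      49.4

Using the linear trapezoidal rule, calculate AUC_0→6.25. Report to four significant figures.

AUC = 738.4 µg/L·hr

Trapezoidal AUC_0→6.25:
  [0→1.5]: (0.0+216.9)/2 × 1.5 = 162.675
  [1.5→2]: (216.9+192.0)/2 × 0.5 = 102.225
  [2→2.25]: (192.0+178.8)/2 × 0.25 = 46.35
  [2.25→2.75]: (178.8+153.4)/2 × 0.5 = 83.05
  [2.75→5.75]: (153.4+58.1)/2 × 3 = 317.25
  [5.75→6.25]: (58.1+49.4)/2 × 0.5 = 26.875
  Sum = 738.425 µg/L·hr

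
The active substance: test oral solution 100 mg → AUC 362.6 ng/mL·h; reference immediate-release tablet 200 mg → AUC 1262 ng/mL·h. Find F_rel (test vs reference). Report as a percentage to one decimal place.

F_rel = (AUC_test/D_test) / (AUC_ref/D_ref)
      = (362.6/100) / (1262/200)
      = 3.626 / 6.31 = 0.5746 = 57.46%

F_rel = 57.5%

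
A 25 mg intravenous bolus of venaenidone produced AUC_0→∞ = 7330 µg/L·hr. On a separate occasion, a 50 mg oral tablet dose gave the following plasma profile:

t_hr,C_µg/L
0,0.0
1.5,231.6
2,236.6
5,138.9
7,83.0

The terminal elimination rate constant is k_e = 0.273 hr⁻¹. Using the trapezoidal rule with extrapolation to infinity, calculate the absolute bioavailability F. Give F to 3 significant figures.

F = 0.0941

Trapezoidal AUC_0→7 (oral tablet):
  [0→1.5]: (0.0+231.6)/2 × 1.5 = 173.7
  [1.5→2]: (231.6+236.6)/2 × 0.5 = 117.05
  [2→5]: (236.6+138.9)/2 × 3 = 563.25
  [5→7]: (138.9+83.0)/2 × 2 = 221.9
  Sum = 1075.9 µg/L·hr
Tail: C_last/k_e = 83.0/0.273 = 304.029
AUC_0→∞ (oral tablet) = 1075.9 + 304.029 = 1379.929 µg/L·hr
F = (AUC_ev/D_ev)/(AUC_iv/D_iv) = (1379.929/50)/(7330/25) = 27.59858/293.2 = 0.0941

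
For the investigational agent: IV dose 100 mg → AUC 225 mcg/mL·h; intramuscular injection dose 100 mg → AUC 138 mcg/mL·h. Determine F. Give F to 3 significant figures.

F = 0.613

F = (AUC_ev / D_ev) / (AUC_iv / D_iv)
  = (138/100) / (225/100)
  = 1.38 / 2.25 = 0.6133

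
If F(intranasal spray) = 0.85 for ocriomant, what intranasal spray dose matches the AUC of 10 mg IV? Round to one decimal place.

For equal systemic exposure: F × D_ev = D_iv
D_ev = D_iv / F = 10 / 0.85 = 11.7647 mg

D_intranasal = 11.8 mg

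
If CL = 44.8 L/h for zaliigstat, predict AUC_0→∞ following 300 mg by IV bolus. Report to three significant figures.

AUC_0→∞ = Dose_iv / CL
        = 300 / 44.8 = 6.69643 mg/L·h

AUC = 6.70 mg/L·h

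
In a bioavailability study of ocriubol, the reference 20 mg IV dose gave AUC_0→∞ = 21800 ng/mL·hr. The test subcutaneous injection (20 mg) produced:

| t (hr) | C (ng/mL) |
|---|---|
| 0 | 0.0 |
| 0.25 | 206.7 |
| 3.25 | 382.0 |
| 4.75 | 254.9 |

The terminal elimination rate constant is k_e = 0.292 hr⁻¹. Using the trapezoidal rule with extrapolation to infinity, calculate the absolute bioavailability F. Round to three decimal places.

Trapezoidal AUC_0→4.75 (subcutaneous injection):
  [0→0.25]: (0.0+206.7)/2 × 0.25 = 25.8375
  [0.25→3.25]: (206.7+382.0)/2 × 3 = 883.05
  [3.25→4.75]: (382.0+254.9)/2 × 1.5 = 477.675
  Sum = 1386.5625 ng/mL·hr
Tail: C_last/k_e = 254.9/0.292 = 872.945
AUC_0→∞ (subcutaneous injection) = 1386.5625 + 872.945 = 2259.5075 ng/mL·hr
F = (AUC_ev/D_ev)/(AUC_iv/D_iv) = (2259.5075/20)/(21800/20) = 112.975/1090 = 0.1036

F = 0.104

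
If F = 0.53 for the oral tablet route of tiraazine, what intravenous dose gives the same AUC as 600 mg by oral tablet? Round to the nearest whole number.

D_iv = 318 mg

Systemic exposure from an extravascular dose = F × D_ev, so the equivalent IV dose is F × D_ev.
D_iv = F × D_ev = 0.53 × 600 = 318 mg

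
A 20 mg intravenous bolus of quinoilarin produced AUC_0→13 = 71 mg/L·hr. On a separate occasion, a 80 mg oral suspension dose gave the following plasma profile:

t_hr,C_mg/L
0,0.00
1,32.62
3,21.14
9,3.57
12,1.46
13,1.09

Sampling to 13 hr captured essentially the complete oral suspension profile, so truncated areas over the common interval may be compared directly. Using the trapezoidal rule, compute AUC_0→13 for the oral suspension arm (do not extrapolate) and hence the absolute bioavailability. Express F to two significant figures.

Trapezoidal AUC_0→13 (oral suspension):
  [0→1]: (0.00+32.62)/2 × 1 = 16.31
  [1→3]: (32.62+21.14)/2 × 2 = 53.76
  [3→9]: (21.14+3.57)/2 × 6 = 74.13
  [9→12]: (3.57+1.46)/2 × 3 = 7.545
  [12→13]: (1.46+1.09)/2 × 1 = 1.275
  Sum = 153.02 mg/L·hr
F = (AUC_ev/D_ev)/(AUC_iv/D_iv) = (153.02/80)/(71/20) = 1.91275/3.55 = 0.5388

F = 0.54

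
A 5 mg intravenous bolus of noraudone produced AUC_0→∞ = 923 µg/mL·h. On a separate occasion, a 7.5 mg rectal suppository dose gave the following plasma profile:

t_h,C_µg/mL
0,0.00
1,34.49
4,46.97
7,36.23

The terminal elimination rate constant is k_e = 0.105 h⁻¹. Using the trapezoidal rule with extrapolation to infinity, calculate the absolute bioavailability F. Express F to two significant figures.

Trapezoidal AUC_0→7 (rectal suppository):
  [0→1]: (0.00+34.49)/2 × 1 = 17.245
  [1→4]: (34.49+46.97)/2 × 3 = 122.19
  [4→7]: (46.97+36.23)/2 × 3 = 124.8
  Sum = 264.235 µg/mL·h
Tail: C_last/k_e = 36.23/0.105 = 345.048
AUC_0→∞ (rectal suppository) = 264.235 + 345.048 = 609.283 µg/mL·h
F = (AUC_ev/D_ev)/(AUC_iv/D_iv) = (609.283/7.5)/(923/5) = 81.2377/184.6 = 0.4401

F = 0.44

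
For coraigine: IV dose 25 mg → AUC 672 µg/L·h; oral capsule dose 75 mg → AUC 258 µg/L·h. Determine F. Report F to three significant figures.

F = 0.128

F = (AUC_ev / D_ev) / (AUC_iv / D_iv)
  = (258/75) / (672/25)
  = 3.44 / 26.88 = 0.1280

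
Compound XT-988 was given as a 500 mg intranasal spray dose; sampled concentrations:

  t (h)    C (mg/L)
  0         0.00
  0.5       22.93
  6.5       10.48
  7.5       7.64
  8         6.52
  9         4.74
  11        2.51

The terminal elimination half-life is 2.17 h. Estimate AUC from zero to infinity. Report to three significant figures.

Trapezoidal AUC_0→11:
  [0→0.5]: (0.00+22.93)/2 × 0.5 = 5.7325
  [0.5→6.5]: (22.93+10.48)/2 × 6 = 100.23
  [6.5→7.5]: (10.48+7.64)/2 × 1 = 9.06
  [7.5→8]: (7.64+6.52)/2 × 0.5 = 3.54
  [8→9]: (6.52+4.74)/2 × 1 = 5.63
  [9→11]: (4.74+2.51)/2 × 2 = 7.25
  Sum = 131.4425 mg/L·h
k_e = ln2 / t½ = 0.693147 / 2.17 = 0.3194 h^-1
Extrapolated tail: C_last / k_e = 2.51 / 0.3194 = 7.858
AUC_0→∞ = 131.4425 + 7.858 = 139.3005 mg/L·h

AUC = 139 mg/L·h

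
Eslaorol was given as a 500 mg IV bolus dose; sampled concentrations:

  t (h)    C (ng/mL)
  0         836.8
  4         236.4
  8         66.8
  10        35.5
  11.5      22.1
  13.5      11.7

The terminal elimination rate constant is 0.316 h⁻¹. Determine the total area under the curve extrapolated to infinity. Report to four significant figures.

Trapezoidal AUC_0→13.5:
  [0→4]: (836.8+236.4)/2 × 4 = 2146.4
  [4→8]: (236.4+66.8)/2 × 4 = 606.4
  [8→10]: (66.8+35.5)/2 × 2 = 102.3
  [10→11.5]: (35.5+22.1)/2 × 1.5 = 43.2
  [11.5→13.5]: (22.1+11.7)/2 × 2 = 33.8
  Sum = 2932.1 ng/mL·h
Extrapolated tail: C_last / k_e = 11.7 / 0.316 = 37.025
AUC_0→∞ = 2932.1 + 37.025 = 2969.125 ng/mL·h

AUC = 2969 ng/mL·h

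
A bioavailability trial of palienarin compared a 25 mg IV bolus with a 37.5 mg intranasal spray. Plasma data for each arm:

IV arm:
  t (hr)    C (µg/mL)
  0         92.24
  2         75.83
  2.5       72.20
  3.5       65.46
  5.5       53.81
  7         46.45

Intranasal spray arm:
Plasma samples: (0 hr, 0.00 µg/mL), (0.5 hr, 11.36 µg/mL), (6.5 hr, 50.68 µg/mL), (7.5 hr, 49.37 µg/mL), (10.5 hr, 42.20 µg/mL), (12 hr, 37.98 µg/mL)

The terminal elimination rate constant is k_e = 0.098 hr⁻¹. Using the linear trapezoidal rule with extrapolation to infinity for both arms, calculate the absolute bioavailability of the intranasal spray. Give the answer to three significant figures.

Trapezoidal AUC_0→7 (IV):
  [0→2]: (92.24+75.83)/2 × 2 = 168.07
  [2→2.5]: (75.83+72.20)/2 × 0.5 = 37.0075
  [2.5→3.5]: (72.20+65.46)/2 × 1 = 68.83
  [3.5→5.5]: (65.46+53.81)/2 × 2 = 119.27
  [5.5→7]: (53.81+46.45)/2 × 1.5 = 75.195
  Sum = 468.3725 µg/mL·hr
IV tail: 46.45/0.098 = 473.980; AUC_iv,0→∞ = 468.3725 + 473.980 = 942.3525 µg/mL·hr
Trapezoidal AUC_0→12 (intranasal spray):
  [0→0.5]: (0.00+11.36)/2 × 0.5 = 2.84
  [0.5→6.5]: (11.36+50.68)/2 × 6 = 186.12
  [6.5→7.5]: (50.68+49.37)/2 × 1 = 50.025
  [7.5→10.5]: (49.37+42.20)/2 × 3 = 137.355
  [10.5→12]: (42.20+37.98)/2 × 1.5 = 60.135
  Sum = 436.475 µg/mL·hr
intranasal spray tail: 37.98/0.098 = 387.551; AUC_ev,0→∞ = 436.475 + 387.551 = 824.026 µg/mL·hr
F = (AUC_ev/D_ev)/(AUC_iv/D_iv) = (824.026/37.5)/(942.3525/25) = 21.974/37.6941 = 0.5830

F = 0.583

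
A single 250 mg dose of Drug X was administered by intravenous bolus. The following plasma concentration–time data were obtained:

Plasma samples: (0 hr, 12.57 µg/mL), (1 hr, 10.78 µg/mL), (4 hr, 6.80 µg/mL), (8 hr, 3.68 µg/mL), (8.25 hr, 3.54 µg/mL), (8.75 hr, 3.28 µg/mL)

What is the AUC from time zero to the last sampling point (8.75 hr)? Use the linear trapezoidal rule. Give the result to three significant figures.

Trapezoidal AUC_0→8.75:
  [0→1]: (12.57+10.78)/2 × 1 = 11.675
  [1→4]: (10.78+6.80)/2 × 3 = 26.37
  [4→8]: (6.80+3.68)/2 × 4 = 20.96
  [8→8.25]: (3.68+3.54)/2 × 0.25 = 0.9025
  [8.25→8.75]: (3.54+3.28)/2 × 0.5 = 1.705
  Sum = 61.6125 µg/mL·hr

AUC = 61.6 µg/mL·hr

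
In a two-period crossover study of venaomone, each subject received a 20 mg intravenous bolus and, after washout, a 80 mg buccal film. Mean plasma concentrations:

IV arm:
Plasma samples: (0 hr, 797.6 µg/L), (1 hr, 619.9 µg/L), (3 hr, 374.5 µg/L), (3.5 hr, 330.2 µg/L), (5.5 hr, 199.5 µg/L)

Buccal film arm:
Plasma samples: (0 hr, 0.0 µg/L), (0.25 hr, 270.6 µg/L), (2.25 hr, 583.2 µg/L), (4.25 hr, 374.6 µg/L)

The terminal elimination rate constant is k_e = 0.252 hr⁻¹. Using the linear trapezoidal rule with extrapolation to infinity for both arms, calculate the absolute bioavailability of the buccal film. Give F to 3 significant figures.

Trapezoidal AUC_0→5.5 (IV):
  [0→1]: (797.6+619.9)/2 × 1 = 708.75
  [1→3]: (619.9+374.5)/2 × 2 = 994.4
  [3→3.5]: (374.5+330.2)/2 × 0.5 = 176.175
  [3.5→5.5]: (330.2+199.5)/2 × 2 = 529.7
  Sum = 2409.025 µg/L·hr
IV tail: 199.5/0.252 = 791.667; AUC_iv,0→∞ = 2409.025 + 791.667 = 3200.692 µg/L·hr
Trapezoidal AUC_0→4.25 (buccal film):
  [0→0.25]: (0.0+270.6)/2 × 0.25 = 33.825
  [0.25→2.25]: (270.6+583.2)/2 × 2 = 853.8
  [2.25→4.25]: (583.2+374.6)/2 × 2 = 957.8
  Sum = 1845.425 µg/L·hr
buccal film tail: 374.6/0.252 = 1486.508; AUC_ev,0→∞ = 1845.425 + 1486.508 = 3331.933 µg/L·hr
F = (AUC_ev/D_ev)/(AUC_iv/D_iv) = (3331.933/80)/(3200.692/20) = 41.6492/160.0346 = 0.2603

F = 0.260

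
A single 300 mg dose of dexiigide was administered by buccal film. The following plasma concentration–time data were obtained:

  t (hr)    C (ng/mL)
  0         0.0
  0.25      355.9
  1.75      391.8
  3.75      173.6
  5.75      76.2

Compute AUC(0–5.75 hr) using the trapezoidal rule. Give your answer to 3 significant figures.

AUC = 1420 ng/mL·hr

Trapezoidal AUC_0→5.75:
  [0→0.25]: (0.0+355.9)/2 × 0.25 = 44.4875
  [0.25→1.75]: (355.9+391.8)/2 × 1.5 = 560.775
  [1.75→3.75]: (391.8+173.6)/2 × 2 = 565.4
  [3.75→5.75]: (173.6+76.2)/2 × 2 = 249.8
  Sum = 1420.4625 ng/mL·hr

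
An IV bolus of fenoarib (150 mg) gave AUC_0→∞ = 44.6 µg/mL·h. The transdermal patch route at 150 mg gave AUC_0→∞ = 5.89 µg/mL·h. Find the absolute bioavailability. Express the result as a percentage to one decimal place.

F = (AUC_ev / D_ev) / (AUC_iv / D_iv)
  = (5.89/150) / (44.6/150)
  = 0.0392667 / 0.297333 = 0.1321
  = 13.21%

F = 13.2%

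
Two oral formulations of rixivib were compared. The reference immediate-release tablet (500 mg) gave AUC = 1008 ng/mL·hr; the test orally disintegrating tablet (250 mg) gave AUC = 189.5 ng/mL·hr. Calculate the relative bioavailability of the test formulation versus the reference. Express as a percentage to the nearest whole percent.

F_rel = (AUC_test/D_test) / (AUC_ref/D_ref)
      = (189.5/250) / (1008/500)
      = 0.758 / 2.016 = 0.3760 = 37.60%

F_rel = 38%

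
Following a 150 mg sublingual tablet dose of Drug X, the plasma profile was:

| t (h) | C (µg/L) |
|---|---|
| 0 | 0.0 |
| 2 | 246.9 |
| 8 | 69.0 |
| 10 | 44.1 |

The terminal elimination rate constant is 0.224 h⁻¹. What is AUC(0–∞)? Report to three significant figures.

AUC = 1500 µg/L·h

Trapezoidal AUC_0→10:
  [0→2]: (0.0+246.9)/2 × 2 = 246.9
  [2→8]: (246.9+69.0)/2 × 6 = 947.7
  [8→10]: (69.0+44.1)/2 × 2 = 113.1
  Sum = 1307.7 µg/L·h
Extrapolated tail: C_last / k_e = 44.1 / 0.224 = 196.875
AUC_0→∞ = 1307.7 + 196.875 = 1504.575 µg/L·h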